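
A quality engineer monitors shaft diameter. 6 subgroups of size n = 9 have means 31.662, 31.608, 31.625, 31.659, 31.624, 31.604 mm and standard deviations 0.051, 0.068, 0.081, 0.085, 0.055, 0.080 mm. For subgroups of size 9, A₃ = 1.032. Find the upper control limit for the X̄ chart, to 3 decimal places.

X̄̄ = (31.662 + 31.608 + 31.625 + 31.659 + 31.624 + 31.604) / 6 = 31.6303
s̄ = (0.051 + 0.068 + 0.081 + 0.085 + 0.055 + 0.080) / 6 = 0.0700
UCL = X̄̄ + A₃·s̄ = 31.6303 + 1.032 × 0.0700 = 31.7026

31.703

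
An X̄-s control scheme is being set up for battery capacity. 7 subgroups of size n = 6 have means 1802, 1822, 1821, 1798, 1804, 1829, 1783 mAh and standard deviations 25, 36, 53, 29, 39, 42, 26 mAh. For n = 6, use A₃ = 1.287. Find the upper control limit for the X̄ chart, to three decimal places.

1854.393

X̄̄ = (1802 + 1822 + 1821 + 1798 + 1804 + 1829 + 1783) / 7 = 1808.4286
s̄ = (25 + 36 + 53 + 29 + 39 + 42 + 26) / 7 = 35.7143
UCL = X̄̄ + A₃·s̄ = 1808.4286 + 1.287 × 35.7143 = 1854.3929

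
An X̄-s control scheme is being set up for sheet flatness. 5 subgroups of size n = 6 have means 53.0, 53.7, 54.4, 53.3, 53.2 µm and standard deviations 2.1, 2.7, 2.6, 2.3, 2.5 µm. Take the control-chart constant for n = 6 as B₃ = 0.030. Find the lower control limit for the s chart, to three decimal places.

0.073

s̄ = (2.1 + 2.7 + 2.6 + 2.3 + 2.5) / 5 = 2.4400
LCL_s = B₃·s̄ = 0.030 × 2.4400 = 0.0732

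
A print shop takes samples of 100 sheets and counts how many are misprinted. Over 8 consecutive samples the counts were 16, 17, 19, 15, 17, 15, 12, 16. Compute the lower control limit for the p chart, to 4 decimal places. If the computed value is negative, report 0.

p̄ = Σdᵢ / (k·n) = 127 / (8 × 100) = 0.15875
LCL = p̄ − 3·√(p̄(1−p̄)/n) = 0.15875 − 3 × 0.03654 = 0.04912

0.0491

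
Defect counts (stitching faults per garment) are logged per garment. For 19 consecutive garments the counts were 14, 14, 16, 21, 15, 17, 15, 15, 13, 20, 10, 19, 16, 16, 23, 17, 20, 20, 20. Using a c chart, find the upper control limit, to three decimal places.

29.226

c̄ = (14 + 14 + 16 + 21 + 15 + 17 + 15 + 15 + 13 + 20 + 10 + 19 + 16 + 16 + 23 + 17 + 20 + 20 + 20) / 19 = 321 / 19 = 16.8947
UCL = c̄ + 3√c̄ = 16.8947 + 3 × √16.8947 = 16.8947 + 3 × 4.1103 = 29.2257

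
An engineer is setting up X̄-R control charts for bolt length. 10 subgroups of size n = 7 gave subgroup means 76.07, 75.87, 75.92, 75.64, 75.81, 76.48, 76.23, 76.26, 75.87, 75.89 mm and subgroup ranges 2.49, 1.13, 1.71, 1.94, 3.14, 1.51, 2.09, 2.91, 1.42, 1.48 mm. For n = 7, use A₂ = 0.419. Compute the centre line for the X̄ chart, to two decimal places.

76.00

X̄̄ = (76.07 + 75.87 + 75.92 + 75.64 + 75.81 + 76.48 + 76.23 + 76.26 + 75.87 + 75.89) / 10 = 760.0400 / 10 = 76.0040
CL = X̄̄ = 76.0040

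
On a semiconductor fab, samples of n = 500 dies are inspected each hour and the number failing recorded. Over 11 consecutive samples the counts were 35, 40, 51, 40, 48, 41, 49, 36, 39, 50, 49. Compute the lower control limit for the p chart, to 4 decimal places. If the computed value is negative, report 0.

p̄ = Σdᵢ / (k·n) = 478 / (11 × 500) = 0.08691
LCL = p̄ − 3·√(p̄(1−p̄)/n) = 0.08691 − 3 × 0.01260 = 0.04911

0.0491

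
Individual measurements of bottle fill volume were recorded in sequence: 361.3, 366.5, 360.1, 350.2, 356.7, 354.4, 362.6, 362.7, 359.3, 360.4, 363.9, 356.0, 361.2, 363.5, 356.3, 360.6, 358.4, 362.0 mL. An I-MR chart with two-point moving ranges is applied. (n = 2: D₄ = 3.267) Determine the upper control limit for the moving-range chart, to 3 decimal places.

15.240

Moving ranges: 5.2, 6.4, 9.9, 6.5, 2.3, 8.2, 0.1, 3.4, 1.1, 3.5, 7.9, 5.2, 2.3, 7.2, 4.3, 2.2, 3.6; M̄R̄ = 79.3000 / 17 = 4.6647
UCL_MR = D₄·M̄R̄ = 3.267 × 4.6647 = 15.2396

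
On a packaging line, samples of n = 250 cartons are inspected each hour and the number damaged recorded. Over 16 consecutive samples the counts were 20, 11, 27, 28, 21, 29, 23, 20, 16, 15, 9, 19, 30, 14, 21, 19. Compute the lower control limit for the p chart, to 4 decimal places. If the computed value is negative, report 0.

0.0289

p̄ = Σdᵢ / (k·n) = 322 / (16 × 250) = 0.08050
LCL = p̄ − 3·√(p̄(1−p̄)/n) = 0.08050 − 3 × 0.01721 = 0.02888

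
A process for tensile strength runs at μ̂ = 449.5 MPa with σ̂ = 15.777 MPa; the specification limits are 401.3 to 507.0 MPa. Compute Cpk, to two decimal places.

Cpu = (USL − μ̂) / (3σ̂) = (507.0 − 449.5) / (3 × 15.777) = 1.2148; Cpl = (μ̂ − LSL) / (3σ̂) = (449.5 − 401.3) / (3 × 15.777) = 1.0184; Cpk = min(Cpu, Cpl) = 1.0184

1.02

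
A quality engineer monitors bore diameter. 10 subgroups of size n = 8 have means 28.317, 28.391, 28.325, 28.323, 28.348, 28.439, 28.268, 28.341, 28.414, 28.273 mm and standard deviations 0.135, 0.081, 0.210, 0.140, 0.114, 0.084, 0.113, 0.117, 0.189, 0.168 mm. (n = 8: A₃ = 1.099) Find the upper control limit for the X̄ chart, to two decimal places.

28.49

X̄̄ = (28.317 + 28.391 + 28.325 + 28.323 + 28.348 + 28.439 + 28.268 + 28.341 + 28.414 + 28.273) / 10 = 28.3439
s̄ = (0.135 + 0.081 + 0.210 + 0.140 + 0.114 + 0.084 + 0.113 + 0.117 + 0.189 + 0.168) / 10 = 0.1351
UCL = X̄̄ + A₃·s̄ = 28.3439 + 1.099 × 0.1351 = 28.4924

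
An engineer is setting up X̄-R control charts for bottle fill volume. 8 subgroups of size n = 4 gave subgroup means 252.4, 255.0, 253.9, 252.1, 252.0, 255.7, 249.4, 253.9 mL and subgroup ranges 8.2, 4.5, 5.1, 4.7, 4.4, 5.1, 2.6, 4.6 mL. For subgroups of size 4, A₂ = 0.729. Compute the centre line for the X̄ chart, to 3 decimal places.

X̄̄ = (252.4 + 255.0 + 253.9 + 252.1 + 252.0 + 255.7 + 249.4 + 253.9) / 8 = 2024.4000 / 8 = 253.0500
CL = X̄̄ = 253.0500

253.050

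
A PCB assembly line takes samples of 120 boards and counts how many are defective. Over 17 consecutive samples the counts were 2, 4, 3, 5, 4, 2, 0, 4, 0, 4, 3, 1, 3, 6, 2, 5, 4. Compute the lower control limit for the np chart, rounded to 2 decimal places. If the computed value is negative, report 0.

0.00

p̄ = Σdᵢ / (k·n) = 52 / (17 × 120) = 0.02549
LCL = np̄ − 3·√(np̄(1−p̄)) = 3.0588 − 3 × 1.7265 = -2.1207 → 0 (negative, so LCL = 0)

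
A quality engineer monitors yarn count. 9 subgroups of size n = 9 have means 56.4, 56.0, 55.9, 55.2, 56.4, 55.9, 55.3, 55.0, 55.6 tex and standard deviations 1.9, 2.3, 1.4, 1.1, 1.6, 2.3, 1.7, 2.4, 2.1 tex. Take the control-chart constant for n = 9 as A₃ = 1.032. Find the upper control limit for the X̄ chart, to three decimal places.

57.671

X̄̄ = (56.4 + 56.0 + 55.9 + 55.2 + 56.4 + 55.9 + 55.3 + 55.0 + 55.6) / 9 = 55.7444
s̄ = (1.9 + 2.3 + 1.4 + 1.1 + 1.6 + 2.3 + 1.7 + 2.4 + 2.1) / 9 = 1.8667
UCL = X̄̄ + A₃·s̄ = 55.7444 + 1.032 × 1.8667 = 57.6708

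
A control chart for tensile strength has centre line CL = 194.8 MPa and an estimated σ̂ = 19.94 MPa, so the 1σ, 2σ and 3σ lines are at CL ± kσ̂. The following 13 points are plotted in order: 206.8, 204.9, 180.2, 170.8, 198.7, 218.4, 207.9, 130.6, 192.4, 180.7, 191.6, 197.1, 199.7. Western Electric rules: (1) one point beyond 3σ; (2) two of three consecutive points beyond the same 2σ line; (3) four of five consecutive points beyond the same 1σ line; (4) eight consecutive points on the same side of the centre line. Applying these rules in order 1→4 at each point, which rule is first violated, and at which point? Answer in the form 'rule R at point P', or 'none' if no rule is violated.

Zone of each point (C = within 1σ̂, B = 1σ̂–2σ̂, A = 2σ̂–3σ̂, * = beyond 3σ̂; sign = side of CL): 1:+C, 2:+C, 3:-C, 4:-B, 5:+C, 6:+B, 7:+C, 8:-*, 9:-C, 10:-C, 11:-C, 12:+C, 13:+C
Rule 1 (one point beyond the 3σ limits) is satisfied at point 8.

rule 1 at point 8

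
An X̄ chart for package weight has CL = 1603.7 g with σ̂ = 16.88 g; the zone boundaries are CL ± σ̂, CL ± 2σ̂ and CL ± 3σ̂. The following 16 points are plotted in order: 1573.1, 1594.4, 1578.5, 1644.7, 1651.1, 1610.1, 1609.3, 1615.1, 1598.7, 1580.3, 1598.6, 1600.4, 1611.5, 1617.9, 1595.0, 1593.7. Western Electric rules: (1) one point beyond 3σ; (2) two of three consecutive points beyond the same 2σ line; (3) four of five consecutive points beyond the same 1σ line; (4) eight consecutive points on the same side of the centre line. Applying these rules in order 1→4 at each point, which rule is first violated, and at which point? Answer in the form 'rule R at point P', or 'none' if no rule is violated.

Zone of each point (C = within 1σ̂, B = 1σ̂–2σ̂, A = 2σ̂–3σ̂, * = beyond 3σ̂; sign = side of CL): 1:-B, 2:-C, 3:-B, 4:+A, 5:+A, 6:+C, 7:+C, 8:+C, 9:-C, 10:-B, 11:-C, 12:-C, 13:+C, 14:+C, 15:-C, 16:-C
Rule 2 (two of three consecutive points beyond the same 2σ limit) is satisfied at point 5.

rule 2 at point 5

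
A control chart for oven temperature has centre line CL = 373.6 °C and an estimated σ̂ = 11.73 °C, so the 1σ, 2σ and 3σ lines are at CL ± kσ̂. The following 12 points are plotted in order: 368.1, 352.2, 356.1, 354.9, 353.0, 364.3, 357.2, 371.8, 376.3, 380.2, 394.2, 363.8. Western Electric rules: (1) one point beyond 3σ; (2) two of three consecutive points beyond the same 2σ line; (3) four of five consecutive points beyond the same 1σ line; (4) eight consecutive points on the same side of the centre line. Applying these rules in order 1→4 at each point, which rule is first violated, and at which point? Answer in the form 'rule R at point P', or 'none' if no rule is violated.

Zone of each point (C = within 1σ̂, B = 1σ̂–2σ̂, A = 2σ̂–3σ̂, * = beyond 3σ̂; sign = side of CL): 1:-C, 2:-B, 3:-B, 4:-B, 5:-B, 6:-C, 7:-B, 8:-C, 9:+C, 10:+C, 11:+B, 12:-C
Rule 3 (four of five consecutive points beyond the same 1σ limit) is satisfied at point 5.

rule 3 at point 5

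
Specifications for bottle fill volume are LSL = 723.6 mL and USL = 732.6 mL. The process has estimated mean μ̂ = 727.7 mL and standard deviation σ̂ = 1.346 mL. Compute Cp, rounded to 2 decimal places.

Cp = (USL − LSL) / (6σ̂) = (732.6 − 723.6) / (6 × 1.346) = 9.0000 / 8.0760 = 1.1144

1.11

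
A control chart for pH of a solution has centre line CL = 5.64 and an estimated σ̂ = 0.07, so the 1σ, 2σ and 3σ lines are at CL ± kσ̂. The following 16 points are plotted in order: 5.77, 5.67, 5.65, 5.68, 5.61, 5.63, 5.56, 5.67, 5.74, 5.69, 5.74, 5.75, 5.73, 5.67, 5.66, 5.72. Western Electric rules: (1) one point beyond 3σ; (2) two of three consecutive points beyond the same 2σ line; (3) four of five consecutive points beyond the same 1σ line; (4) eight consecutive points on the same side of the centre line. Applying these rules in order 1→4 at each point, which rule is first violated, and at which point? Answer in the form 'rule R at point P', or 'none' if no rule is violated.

Zone of each point (C = within 1σ̂, B = 1σ̂–2σ̂, A = 2σ̂–3σ̂, * = beyond 3σ̂; sign = side of CL): 1:+B, 2:+C, 3:+C, 4:+C, 5:-C, 6:-C, 7:-B, 8:+C, 9:+B, 10:+C, 11:+B, 12:+B, 13:+B, 14:+C, 15:+C, 16:+B
Rule 3 (four of five consecutive points beyond the same 1σ limit) is satisfied at point 13.

rule 3 at point 13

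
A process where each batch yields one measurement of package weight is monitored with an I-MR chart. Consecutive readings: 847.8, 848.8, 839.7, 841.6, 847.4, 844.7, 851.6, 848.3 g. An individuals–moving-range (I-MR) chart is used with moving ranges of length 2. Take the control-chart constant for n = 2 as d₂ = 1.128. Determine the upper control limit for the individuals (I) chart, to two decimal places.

X̄ = (847.8 + 848.8 + 839.7 + 841.6 + 847.4 + 844.7 + 851.6 + 848.3) / 8 = 846.2375
Moving ranges: 1.0, 9.1, 1.9, 5.8, 2.7, 6.9, 3.3; M̄R̄ = 30.7000 / 7 = 4.3857
UCL = X̄ + 3·M̄R̄/d₂ = 846.2375 + 3 × 4.3857 / 1.128 = 857.9016

857.90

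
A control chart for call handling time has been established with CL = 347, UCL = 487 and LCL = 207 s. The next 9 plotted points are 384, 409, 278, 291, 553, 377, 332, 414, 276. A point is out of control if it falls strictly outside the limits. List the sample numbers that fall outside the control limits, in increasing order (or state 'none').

Compare each point to [207, 487]: sample 5 = 553 > UCL.

5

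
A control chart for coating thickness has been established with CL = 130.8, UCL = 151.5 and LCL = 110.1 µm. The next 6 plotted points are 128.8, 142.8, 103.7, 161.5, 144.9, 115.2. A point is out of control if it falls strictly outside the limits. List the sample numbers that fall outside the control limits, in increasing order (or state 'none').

Compare each point to [110.1, 151.5]: sample 3 = 103.7 < LCL; sample 4 = 161.5 > UCL.

3, 4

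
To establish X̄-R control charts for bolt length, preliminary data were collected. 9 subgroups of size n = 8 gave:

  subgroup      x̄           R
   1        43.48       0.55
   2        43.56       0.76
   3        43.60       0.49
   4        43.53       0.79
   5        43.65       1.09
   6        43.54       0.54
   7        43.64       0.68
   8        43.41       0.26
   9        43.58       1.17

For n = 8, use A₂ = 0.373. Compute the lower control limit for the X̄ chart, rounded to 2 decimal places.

43.29

X̄̄ = (43.48 + 43.56 + 43.60 + 43.53 + 43.65 + 43.54 + 43.64 + 43.41 + 43.58) / 9 = 391.9900 / 9 = 43.5544
R̄ = (0.55 + 0.76 + 0.49 + 0.79 + 1.09 + 0.54 + 0.68 + 0.26 + 1.17) / 9 = 6.3300 / 9 = 0.7033
LCL = X̄̄ − A₂·R̄ = 43.5544 − 0.373 × 0.7033 = 43.2921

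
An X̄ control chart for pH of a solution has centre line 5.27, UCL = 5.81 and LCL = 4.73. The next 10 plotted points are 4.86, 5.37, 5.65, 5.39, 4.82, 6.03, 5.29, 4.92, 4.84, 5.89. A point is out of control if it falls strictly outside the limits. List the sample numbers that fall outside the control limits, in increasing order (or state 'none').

6, 10

Compare each point to [4.73, 5.81]: sample 6 = 6.03 > UCL; sample 10 = 5.89 > UCL.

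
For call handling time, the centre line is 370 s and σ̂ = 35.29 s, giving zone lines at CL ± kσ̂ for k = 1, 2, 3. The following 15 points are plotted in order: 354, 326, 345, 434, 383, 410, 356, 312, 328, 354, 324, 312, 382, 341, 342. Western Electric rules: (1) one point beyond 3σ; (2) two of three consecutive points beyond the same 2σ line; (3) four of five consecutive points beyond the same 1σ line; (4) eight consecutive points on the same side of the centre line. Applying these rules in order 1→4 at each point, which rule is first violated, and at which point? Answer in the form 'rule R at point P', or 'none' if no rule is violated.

rule 3 at point 12

Zone of each point (C = within 1σ̂, B = 1σ̂–2σ̂, A = 2σ̂–3σ̂, * = beyond 3σ̂; sign = side of CL): 1:-C, 2:-B, 3:-C, 4:+B, 5:+C, 6:+B, 7:-C, 8:-B, 9:-B, 10:-C, 11:-B, 12:-B, 13:+C, 14:-C, 15:-C
Rule 3 (four of five consecutive points beyond the same 1σ limit) is satisfied at point 12.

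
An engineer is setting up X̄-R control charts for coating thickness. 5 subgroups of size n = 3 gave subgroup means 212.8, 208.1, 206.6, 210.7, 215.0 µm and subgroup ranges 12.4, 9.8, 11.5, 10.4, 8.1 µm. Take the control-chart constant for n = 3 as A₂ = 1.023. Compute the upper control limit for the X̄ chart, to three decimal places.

X̄̄ = (212.8 + 208.1 + 206.6 + 210.7 + 215.0) / 5 = 1053.2000 / 5 = 210.6400
R̄ = (12.4 + 9.8 + 11.5 + 10.4 + 8.1) / 5 = 52.2000 / 5 = 10.4400
UCL = X̄̄ + A₂·R̄ = 210.6400 + 1.023 × 10.4400 = 221.3201

221.320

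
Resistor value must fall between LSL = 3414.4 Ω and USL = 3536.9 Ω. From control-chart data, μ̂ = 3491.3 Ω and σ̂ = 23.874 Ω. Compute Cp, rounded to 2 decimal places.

0.86

Cp = (USL − LSL) / (6σ̂) = (3536.9 − 3414.4) / (6 × 23.874) = 122.5000 / 143.2440 = 0.8552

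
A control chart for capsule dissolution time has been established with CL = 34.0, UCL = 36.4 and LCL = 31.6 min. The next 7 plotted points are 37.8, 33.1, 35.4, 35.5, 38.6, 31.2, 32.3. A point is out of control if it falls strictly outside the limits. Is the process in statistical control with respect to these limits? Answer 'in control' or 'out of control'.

out of control

Compare each point to [31.6, 36.4]: sample 1 = 37.8 > UCL; sample 5 = 38.6 > UCL; sample 6 = 31.2 < LCL.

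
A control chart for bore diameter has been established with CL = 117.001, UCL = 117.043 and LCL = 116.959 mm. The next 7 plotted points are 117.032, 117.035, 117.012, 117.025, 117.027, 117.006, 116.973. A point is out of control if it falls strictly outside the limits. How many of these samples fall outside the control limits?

All 7 points lie within [116.959, 117.043].

0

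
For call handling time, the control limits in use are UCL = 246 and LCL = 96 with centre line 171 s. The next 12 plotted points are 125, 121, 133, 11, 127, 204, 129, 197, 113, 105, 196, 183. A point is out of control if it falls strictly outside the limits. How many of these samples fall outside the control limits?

1

Compare each point to [96, 246]: sample 4 = 11 < LCL.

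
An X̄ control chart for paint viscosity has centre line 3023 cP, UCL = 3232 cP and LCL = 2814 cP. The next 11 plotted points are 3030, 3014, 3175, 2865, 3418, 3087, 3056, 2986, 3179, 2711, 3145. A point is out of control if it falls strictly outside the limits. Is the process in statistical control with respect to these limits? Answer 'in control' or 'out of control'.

out of control

Compare each point to [2814, 3232]: sample 5 = 3418 > UCL; sample 10 = 2711 < LCL.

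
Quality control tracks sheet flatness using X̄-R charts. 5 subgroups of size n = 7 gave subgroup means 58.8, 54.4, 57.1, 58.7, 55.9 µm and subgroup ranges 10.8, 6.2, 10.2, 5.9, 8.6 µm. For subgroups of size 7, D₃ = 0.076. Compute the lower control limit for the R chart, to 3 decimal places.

R̄ = (10.8 + 6.2 + 10.2 + 5.9 + 8.6) / 5 = 41.7000 / 5 = 8.3400
LCL_R = D₃·R̄ = 0.076 × 8.3400 = 0.6338

0.634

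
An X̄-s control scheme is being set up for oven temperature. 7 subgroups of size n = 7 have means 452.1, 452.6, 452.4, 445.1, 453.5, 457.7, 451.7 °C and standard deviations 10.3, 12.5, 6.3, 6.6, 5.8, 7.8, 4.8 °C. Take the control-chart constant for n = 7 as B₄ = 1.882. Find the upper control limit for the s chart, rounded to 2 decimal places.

14.55

s̄ = (10.3 + 12.5 + 6.3 + 6.6 + 5.8 + 7.8 + 4.8) / 7 = 7.7286
UCL_s = B₄·s̄ = 1.882 × 7.7286 = 14.5452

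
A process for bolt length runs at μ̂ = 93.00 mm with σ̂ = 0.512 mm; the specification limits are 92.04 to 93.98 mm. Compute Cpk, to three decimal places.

Cpu = (USL − μ̂) / (3σ̂) = (93.98 − 93.00) / (3 × 0.512) = 0.6380; Cpl = (μ̂ − LSL) / (3σ̂) = (93.00 − 92.04) / (3 × 0.512) = 0.6250; Cpk = min(Cpu, Cpl) = 0.6250

0.625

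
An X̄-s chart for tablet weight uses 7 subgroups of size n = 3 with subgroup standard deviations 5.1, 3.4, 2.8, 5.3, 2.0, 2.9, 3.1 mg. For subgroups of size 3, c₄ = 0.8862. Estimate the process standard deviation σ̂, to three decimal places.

3.966

s̄ = (5.1 + 3.4 + 2.8 + 5.3 + 2.0 + 2.9 + 3.1) / 7 = 3.5143
σ̂ = s̄ / c₄ = 3.5143 / 0.8862 = 3.9656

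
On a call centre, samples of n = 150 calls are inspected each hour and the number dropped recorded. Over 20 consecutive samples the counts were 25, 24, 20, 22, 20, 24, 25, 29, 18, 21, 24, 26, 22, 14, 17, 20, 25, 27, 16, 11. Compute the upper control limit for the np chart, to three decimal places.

34.375

p̄ = Σdᵢ / (k·n) = 430 / (20 × 150) = 0.14333
UCL = np̄ + 3·√(np̄(1−p̄)) = 21.5000 + 3 × √(21.5000×0.85667) = 21.5000 + 3 × 4.2917 = 34.3750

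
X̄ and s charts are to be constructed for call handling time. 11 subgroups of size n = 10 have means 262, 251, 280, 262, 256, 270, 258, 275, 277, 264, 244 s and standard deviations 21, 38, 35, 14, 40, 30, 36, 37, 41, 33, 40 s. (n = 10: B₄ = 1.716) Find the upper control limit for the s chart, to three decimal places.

56.940

s̄ = (21 + 38 + 35 + 14 + 40 + 30 + 36 + 37 + 41 + 33 + 40) / 11 = 33.1818
UCL_s = B₄·s̄ = 1.716 × 33.1818 = 56.9400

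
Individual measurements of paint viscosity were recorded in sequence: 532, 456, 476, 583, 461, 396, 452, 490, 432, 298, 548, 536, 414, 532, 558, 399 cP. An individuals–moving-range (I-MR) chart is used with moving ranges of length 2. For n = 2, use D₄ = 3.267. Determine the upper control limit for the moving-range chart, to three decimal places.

296.861

Moving ranges: 76, 20, 107, 122, 65, 56, 38, 58, 134, 250, 12, 122, 118, 26, 159; M̄R̄ = 1363.0000 / 15 = 90.8667
UCL_MR = D₄·M̄R̄ = 3.267 × 90.8667 = 296.8614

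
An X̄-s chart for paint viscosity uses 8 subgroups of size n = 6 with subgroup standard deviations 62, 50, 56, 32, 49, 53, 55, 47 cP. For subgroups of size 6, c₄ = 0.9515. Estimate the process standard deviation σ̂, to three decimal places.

53.074

s̄ = (62 + 50 + 56 + 32 + 49 + 53 + 55 + 47) / 8 = 50.5000
σ̂ = s̄ / c₄ = 50.5000 / 0.9515 = 53.0741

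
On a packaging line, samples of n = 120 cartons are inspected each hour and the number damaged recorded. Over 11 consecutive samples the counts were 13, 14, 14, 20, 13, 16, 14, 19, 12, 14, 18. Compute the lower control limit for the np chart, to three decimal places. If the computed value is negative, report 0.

p̄ = Σdᵢ / (k·n) = 167 / (11 × 120) = 0.12652
LCL = np̄ − 3·√(np̄(1−p̄)) = 15.1818 − 3 × 3.6416 = 4.2571

4.257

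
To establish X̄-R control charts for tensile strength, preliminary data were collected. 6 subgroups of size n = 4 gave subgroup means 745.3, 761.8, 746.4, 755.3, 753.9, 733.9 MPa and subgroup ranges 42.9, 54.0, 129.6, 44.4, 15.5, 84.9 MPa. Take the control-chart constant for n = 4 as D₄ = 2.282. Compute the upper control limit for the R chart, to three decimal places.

R̄ = (42.9 + 54.0 + 129.6 + 44.4 + 15.5 + 84.9) / 6 = 371.3000 / 6 = 61.8833
UCL_R = D₄·R̄ = 2.282 × 61.8833 = 141.2178

141.218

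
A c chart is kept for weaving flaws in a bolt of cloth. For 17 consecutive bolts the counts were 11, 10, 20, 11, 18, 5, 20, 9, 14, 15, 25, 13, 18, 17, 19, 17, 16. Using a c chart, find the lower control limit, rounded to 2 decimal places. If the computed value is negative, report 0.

3.49

c̄ = (11 + 10 + 20 + 11 + 18 + 5 + 20 + 9 + 14 + 15 + 25 + 13 + 18 + 17 + 19 + 17 + 16) / 17 = 258 / 17 = 15.1765
LCL = c̄ − 3√c̄ = 15.1765 − 3 × 3.8957 = 3.4894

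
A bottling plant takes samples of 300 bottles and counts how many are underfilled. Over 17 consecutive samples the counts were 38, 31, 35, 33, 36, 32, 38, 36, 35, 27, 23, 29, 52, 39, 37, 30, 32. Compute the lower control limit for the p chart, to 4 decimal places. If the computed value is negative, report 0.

p̄ = Σdᵢ / (k·n) = 583 / (17 × 300) = 0.11431
LCL = p̄ − 3·√(p̄(1−p̄)/n) = 0.11431 − 3 × 0.01837 = 0.05920

0.0592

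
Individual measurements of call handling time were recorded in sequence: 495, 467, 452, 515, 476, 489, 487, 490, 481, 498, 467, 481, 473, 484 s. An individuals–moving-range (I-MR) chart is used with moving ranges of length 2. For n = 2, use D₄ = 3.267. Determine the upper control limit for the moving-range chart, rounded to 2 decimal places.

63.58

Moving ranges: 28, 15, 63, 39, 13, 2, 3, 9, 17, 31, 14, 8, 11; M̄R̄ = 253.0000 / 13 = 19.4615
UCL_MR = D₄·M̄R̄ = 3.267 × 19.4615 = 63.5808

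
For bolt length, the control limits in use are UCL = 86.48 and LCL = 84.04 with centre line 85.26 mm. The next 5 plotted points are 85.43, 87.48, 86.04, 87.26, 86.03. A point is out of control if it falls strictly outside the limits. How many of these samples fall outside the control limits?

Compare each point to [84.04, 86.48]: sample 2 = 87.48 > UCL; sample 4 = 87.26 > UCL.

2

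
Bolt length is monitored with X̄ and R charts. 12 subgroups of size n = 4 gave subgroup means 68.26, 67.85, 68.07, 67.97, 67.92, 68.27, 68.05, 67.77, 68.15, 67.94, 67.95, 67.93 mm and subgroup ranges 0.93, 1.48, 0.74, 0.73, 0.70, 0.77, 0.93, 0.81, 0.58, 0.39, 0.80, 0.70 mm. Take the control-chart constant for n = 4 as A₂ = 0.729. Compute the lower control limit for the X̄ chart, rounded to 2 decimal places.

X̄̄ = (68.26 + 67.85 + 68.07 + 67.97 + 67.92 + 68.27 + 68.05 + 67.77 + 68.15 + 67.94 + 67.95 + 67.93) / 12 = 816.1300 / 12 = 68.0108
R̄ = (0.93 + 1.48 + 0.74 + 0.73 + 0.70 + 0.77 + 0.93 + 0.81 + 0.58 + 0.39 + 0.80 + 0.70) / 12 = 9.5600 / 12 = 0.7967
LCL = X̄̄ − A₂·R̄ = 68.0108 − 0.729 × 0.7967 = 67.4301

67.43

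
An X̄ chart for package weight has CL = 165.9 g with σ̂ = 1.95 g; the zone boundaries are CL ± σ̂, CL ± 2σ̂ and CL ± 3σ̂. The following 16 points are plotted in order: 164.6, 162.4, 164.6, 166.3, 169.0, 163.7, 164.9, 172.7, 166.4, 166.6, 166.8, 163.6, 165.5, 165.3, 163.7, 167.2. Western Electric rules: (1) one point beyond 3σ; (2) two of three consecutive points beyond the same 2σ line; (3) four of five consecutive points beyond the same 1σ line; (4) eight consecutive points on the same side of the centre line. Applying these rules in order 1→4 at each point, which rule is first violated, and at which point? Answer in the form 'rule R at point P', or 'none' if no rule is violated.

rule 1 at point 8

Zone of each point (C = within 1σ̂, B = 1σ̂–2σ̂, A = 2σ̂–3σ̂, * = beyond 3σ̂; sign = side of CL): 1:-C, 2:-B, 3:-C, 4:+C, 5:+B, 6:-B, 7:-C, 8:+*, 9:+C, 10:+C, 11:+C, 12:-B, 13:-C, 14:-C, 15:-B, 16:+C
Rule 1 (one point beyond the 3σ limits) is satisfied at point 8.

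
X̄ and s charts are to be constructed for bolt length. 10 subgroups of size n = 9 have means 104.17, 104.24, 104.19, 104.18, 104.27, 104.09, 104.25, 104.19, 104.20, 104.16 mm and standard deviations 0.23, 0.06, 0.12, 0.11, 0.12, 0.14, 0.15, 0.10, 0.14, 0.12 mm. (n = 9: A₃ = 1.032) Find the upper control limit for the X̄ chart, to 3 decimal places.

104.327

X̄̄ = (104.17 + 104.24 + 104.19 + 104.18 + 104.27 + 104.09 + 104.25 + 104.19 + 104.20 + 104.16) / 10 = 104.1940
s̄ = (0.23 + 0.06 + 0.12 + 0.11 + 0.12 + 0.14 + 0.15 + 0.10 + 0.14 + 0.12) / 10 = 0.1290
UCL = X̄̄ + A₃·s̄ = 104.1940 + 1.032 × 0.1290 = 104.3271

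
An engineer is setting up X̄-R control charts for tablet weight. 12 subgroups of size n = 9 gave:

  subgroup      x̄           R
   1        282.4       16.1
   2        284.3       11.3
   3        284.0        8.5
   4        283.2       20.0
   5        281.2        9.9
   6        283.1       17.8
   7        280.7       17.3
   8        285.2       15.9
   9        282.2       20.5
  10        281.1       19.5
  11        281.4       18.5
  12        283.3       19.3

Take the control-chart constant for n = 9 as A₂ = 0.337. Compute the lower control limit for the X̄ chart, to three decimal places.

277.210

X̄̄ = (282.4 + 284.3 + 284.0 + 283.2 + 281.2 + 283.1 + 280.7 + 285.2 + 282.2 + 281.1 + 281.4 + 283.3) / 12 = 3392.1000 / 12 = 282.6750
R̄ = (16.1 + 11.3 + 8.5 + 20.0 + 9.9 + 17.8 + 17.3 + 15.9 + 20.5 + 19.5 + 18.5 + 19.3) / 12 = 194.6000 / 12 = 16.2167
LCL = X̄̄ − A₂·R̄ = 282.6750 − 0.337 × 16.2167 = 277.2100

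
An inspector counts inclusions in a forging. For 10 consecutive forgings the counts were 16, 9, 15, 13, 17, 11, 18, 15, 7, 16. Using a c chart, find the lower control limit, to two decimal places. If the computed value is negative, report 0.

c̄ = (16 + 9 + 15 + 13 + 17 + 11 + 18 + 15 + 7 + 16) / 10 = 137 / 10 = 13.7000
LCL = c̄ − 3√c̄ = 13.7000 − 3 × 3.7014 = 2.5959

2.60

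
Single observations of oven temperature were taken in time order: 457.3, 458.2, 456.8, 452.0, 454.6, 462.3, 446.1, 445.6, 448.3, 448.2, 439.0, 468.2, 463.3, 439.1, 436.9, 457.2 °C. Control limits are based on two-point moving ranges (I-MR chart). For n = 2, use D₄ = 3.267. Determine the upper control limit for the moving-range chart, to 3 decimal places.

Moving ranges: 0.9, 1.4, 4.8, 2.6, 7.7, 16.2, 0.5, 2.7, 0.1, 9.2, 29.2, 4.9, 24.2, 2.2, 20.3; M̄R̄ = 126.9000 / 15 = 8.4600
UCL_MR = D₄·M̄R̄ = 3.267 × 8.4600 = 27.6388

27.639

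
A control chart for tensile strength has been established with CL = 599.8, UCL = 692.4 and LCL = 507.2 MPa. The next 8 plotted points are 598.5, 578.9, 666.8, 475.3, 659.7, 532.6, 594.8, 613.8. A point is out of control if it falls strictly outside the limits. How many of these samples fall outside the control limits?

1

Compare each point to [507.2, 692.4]: sample 4 = 475.3 < LCL.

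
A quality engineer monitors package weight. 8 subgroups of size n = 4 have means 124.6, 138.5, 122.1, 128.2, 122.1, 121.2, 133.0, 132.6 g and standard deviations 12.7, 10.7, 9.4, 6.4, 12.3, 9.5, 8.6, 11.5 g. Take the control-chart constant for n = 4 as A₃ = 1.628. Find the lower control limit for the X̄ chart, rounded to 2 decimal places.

X̄̄ = (124.6 + 138.5 + 122.1 + 128.2 + 122.1 + 121.2 + 133.0 + 132.6) / 8 = 127.7875
s̄ = (12.7 + 10.7 + 9.4 + 6.4 + 12.3 + 9.5 + 8.6 + 11.5) / 8 = 10.1375
LCL = X̄̄ − A₃·s̄ = 127.7875 − 1.628 × 10.1375 = 111.2836

111.28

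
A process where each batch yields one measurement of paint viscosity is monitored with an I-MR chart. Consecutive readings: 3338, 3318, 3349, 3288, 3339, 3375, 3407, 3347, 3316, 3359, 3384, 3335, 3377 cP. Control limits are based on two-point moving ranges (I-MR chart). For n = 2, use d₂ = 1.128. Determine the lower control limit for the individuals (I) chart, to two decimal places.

3242.01

X̄ = (3338 + 3318 + 3349 + 3288 + 3339 + 3375 + 3407 + 3347 + 3316 + 3359 + 3384 + 3335 + 3377) / 13 = 3348.6154
Moving ranges: 20, 31, 61, 51, 36, 32, 60, 31, 43, 25, 49, 42; M̄R̄ = 481.0000 / 12 = 40.0833
LCL = X̄ − 3·M̄R̄/d₂ = 3348.6154 − 3 × 40.0833 / 1.128 = 3242.0108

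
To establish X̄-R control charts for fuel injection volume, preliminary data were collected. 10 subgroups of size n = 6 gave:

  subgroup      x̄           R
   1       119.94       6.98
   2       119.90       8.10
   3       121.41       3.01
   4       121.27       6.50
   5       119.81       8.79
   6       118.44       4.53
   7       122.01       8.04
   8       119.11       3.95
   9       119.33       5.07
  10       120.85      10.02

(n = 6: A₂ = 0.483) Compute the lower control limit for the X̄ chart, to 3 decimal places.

X̄̄ = (119.94 + 119.90 + 121.41 + 121.27 + 119.81 + 118.44 + 122.01 + 119.11 + 119.33 + 120.85) / 10 = 1202.0700 / 10 = 120.2070
R̄ = (6.98 + 8.10 + 3.01 + 6.50 + 8.79 + 4.53 + 8.04 + 3.95 + 5.07 + 10.02) / 10 = 64.9900 / 10 = 6.4990
LCL = X̄̄ − A₂·R̄ = 120.2070 − 0.483 × 6.4990 = 117.0680

117.068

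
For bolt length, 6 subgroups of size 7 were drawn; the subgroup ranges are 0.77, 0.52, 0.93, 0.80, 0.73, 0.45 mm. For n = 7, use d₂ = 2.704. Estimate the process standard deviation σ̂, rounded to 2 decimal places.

0.26

R̄ = (0.77 + 0.52 + 0.93 + 0.80 + 0.73 + 0.45) / 6 = 0.7000
σ̂ = R̄ / d₂ = 0.7000 / 2.704 = 0.2589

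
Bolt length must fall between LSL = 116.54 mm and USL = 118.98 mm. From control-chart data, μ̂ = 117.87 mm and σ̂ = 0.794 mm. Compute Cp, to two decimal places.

Cp = (USL − LSL) / (6σ̂) = (118.98 − 116.54) / (6 × 0.794) = 2.4400 / 4.7640 = 0.5122

0.51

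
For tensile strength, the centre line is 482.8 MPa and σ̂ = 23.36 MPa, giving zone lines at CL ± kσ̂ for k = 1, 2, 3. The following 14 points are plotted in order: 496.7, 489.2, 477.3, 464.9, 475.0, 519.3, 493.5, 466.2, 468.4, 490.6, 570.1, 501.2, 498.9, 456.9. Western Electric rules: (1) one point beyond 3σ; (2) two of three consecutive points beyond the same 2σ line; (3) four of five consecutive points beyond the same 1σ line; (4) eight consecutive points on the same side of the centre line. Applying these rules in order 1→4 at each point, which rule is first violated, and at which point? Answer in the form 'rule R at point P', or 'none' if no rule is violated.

Zone of each point (C = within 1σ̂, B = 1σ̂–2σ̂, A = 2σ̂–3σ̂, * = beyond 3σ̂; sign = side of CL): 1:+C, 2:+C, 3:-C, 4:-C, 5:-C, 6:+B, 7:+C, 8:-C, 9:-C, 10:+C, 11:+*, 12:+C, 13:+C, 14:-B
Rule 1 (one point beyond the 3σ limits) is satisfied at point 11.

rule 1 at point 11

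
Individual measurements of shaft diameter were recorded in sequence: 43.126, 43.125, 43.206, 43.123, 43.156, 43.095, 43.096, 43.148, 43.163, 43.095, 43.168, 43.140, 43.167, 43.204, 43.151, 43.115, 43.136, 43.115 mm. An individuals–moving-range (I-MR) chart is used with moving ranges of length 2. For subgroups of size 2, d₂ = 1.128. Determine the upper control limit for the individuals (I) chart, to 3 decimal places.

X̄ = (43.126 + 43.125 + 43.206 + 43.123 + 43.156 + 43.095 + 43.096 + 43.148 + 43.163 + 43.095 + 43.168 + 43.140 + 43.167 + 43.204 + 43.151 + 43.115 + 43.136 + 43.115) / 18 = 43.1405
Moving ranges: 0.001, 0.081, 0.083, 0.033, 0.061, 0.001, 0.052, 0.015, 0.068, 0.073, 0.028, 0.027, 0.037, 0.053, 0.036, 0.021, 0.021; M̄R̄ = 0.6910 / 17 = 0.0406
UCL = X̄ + 3·M̄R̄/d₂ = 43.1405 + 3 × 0.0406 / 1.128 = 43.2486

43.249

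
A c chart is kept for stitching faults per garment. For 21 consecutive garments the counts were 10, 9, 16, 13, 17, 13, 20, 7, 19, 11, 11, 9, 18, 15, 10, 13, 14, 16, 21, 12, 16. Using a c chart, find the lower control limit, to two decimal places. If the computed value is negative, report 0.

2.66

c̄ = (10 + 9 + 16 + 13 + 17 + 13 + 20 + 7 + 19 + 11 + 11 + 9 + 18 + 15 + 10 + 13 + 14 + 16 + 21 + 12 + 16) / 21 = 290 / 21 = 13.8095
LCL = c̄ − 3√c̄ = 13.8095 − 3 × 3.7161 = 2.6612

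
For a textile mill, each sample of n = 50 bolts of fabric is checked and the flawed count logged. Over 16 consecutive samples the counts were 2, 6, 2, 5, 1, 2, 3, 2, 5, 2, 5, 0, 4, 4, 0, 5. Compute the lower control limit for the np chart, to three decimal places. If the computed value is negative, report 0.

0.000

p̄ = Σdᵢ / (k·n) = 48 / (16 × 50) = 0.06000
LCL = np̄ − 3·√(np̄(1−p̄)) = 3.0000 − 3 × 1.6793 = -2.0379 → 0 (negative, so LCL = 0)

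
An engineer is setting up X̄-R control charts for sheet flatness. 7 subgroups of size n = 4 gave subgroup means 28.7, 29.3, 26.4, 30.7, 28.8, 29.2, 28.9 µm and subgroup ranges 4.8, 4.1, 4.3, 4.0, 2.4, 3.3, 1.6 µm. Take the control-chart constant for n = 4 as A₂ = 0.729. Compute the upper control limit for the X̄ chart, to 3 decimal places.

X̄̄ = (28.7 + 29.3 + 26.4 + 30.7 + 28.8 + 29.2 + 28.9) / 7 = 202.0000 / 7 = 28.8571
R̄ = (4.8 + 4.1 + 4.3 + 4.0 + 2.4 + 3.3 + 1.6) / 7 = 24.5000 / 7 = 3.5000
UCL = X̄̄ + A₂·R̄ = 28.8571 + 0.729 × 3.5000 = 31.4086

31.409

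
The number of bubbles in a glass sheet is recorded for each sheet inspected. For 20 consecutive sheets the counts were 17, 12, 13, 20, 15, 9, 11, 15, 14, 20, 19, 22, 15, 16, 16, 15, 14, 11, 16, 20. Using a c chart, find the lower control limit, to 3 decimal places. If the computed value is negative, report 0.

c̄ = (17 + 12 + 13 + 20 + 15 + 9 + 11 + 15 + 14 + 20 + 19 + 22 + 15 + 16 + 16 + 15 + 14 + 11 + 16 + 20) / 20 = 310 / 20 = 15.5000
LCL = c̄ − 3√c̄ = 15.5000 − 3 × 3.9370 = 3.6890

3.689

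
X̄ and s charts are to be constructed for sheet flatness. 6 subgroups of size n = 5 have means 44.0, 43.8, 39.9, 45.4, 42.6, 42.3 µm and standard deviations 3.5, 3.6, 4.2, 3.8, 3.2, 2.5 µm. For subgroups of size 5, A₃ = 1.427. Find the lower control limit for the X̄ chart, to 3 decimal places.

X̄̄ = (44.0 + 43.8 + 39.9 + 45.4 + 42.6 + 42.3) / 6 = 43.0000
s̄ = (3.5 + 3.6 + 4.2 + 3.8 + 3.2 + 2.5) / 6 = 3.4667
LCL = X̄̄ − A₃·s̄ = 43.0000 − 1.427 × 3.4667 = 38.0531

38.053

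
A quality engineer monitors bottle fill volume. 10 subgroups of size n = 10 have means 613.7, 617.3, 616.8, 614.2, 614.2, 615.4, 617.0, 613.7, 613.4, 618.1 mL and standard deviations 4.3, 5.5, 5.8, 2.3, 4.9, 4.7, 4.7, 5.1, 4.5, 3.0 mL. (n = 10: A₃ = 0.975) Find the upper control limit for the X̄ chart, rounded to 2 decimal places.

619.75

X̄̄ = (613.7 + 617.3 + 616.8 + 614.2 + 614.2 + 615.4 + 617.0 + 613.7 + 613.4 + 618.1) / 10 = 615.3800
s̄ = (4.3 + 5.5 + 5.8 + 2.3 + 4.9 + 4.7 + 4.7 + 5.1 + 4.5 + 3.0) / 10 = 4.4800
UCL = X̄̄ + A₃·s̄ = 615.3800 + 0.975 × 4.4800 = 619.7480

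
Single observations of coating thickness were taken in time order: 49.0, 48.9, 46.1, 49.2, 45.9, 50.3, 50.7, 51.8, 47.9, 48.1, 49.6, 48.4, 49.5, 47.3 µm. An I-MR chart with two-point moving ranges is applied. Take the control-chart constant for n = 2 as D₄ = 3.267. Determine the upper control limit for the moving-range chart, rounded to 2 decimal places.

6.36

Moving ranges: 0.1, 2.8, 3.1, 3.3, 4.4, 0.4, 1.1, 3.9, 0.2, 1.5, 1.2, 1.1, 2.2; M̄R̄ = 25.3000 / 13 = 1.9462
UCL_MR = D₄·M̄R̄ = 3.267 × 1.9462 = 6.3581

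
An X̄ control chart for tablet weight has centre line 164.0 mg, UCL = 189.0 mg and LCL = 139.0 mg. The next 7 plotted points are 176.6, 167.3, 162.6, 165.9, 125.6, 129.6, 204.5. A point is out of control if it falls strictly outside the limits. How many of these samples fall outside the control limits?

Compare each point to [139.0, 189.0]: sample 5 = 125.6 < LCL; sample 6 = 129.6 < LCL; sample 7 = 204.5 > UCL.

3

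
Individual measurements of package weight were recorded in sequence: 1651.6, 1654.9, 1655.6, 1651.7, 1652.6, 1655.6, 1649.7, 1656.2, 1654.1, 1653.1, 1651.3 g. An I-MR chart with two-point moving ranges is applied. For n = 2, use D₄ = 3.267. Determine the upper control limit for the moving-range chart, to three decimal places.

Moving ranges: 3.3, 0.7, 3.9, 0.9, 3.0, 5.9, 6.5, 2.1, 1.0, 1.8; M̄R̄ = 29.1000 / 10 = 2.9100
UCL_MR = D₄·M̄R̄ = 3.267 × 2.9100 = 9.5070

9.507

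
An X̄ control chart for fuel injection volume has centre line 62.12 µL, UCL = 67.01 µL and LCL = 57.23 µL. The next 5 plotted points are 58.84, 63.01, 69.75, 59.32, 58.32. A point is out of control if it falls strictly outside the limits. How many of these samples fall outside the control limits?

Compare each point to [57.23, 67.01]: sample 3 = 69.75 > UCL.

1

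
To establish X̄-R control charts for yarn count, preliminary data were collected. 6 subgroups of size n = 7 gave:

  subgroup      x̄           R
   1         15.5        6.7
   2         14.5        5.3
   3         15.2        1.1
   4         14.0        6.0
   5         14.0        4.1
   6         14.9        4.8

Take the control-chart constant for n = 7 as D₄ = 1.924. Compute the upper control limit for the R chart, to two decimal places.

R̄ = (6.7 + 5.3 + 1.1 + 6.0 + 4.1 + 4.8) / 6 = 28.0000 / 6 = 4.6667
UCL_R = D₄·R̄ = 1.924 × 4.6667 = 8.9787

8.98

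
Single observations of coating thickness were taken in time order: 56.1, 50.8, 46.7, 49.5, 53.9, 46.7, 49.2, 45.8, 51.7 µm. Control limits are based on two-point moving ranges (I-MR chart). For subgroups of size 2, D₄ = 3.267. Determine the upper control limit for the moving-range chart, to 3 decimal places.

14.538

Moving ranges: 5.3, 4.1, 2.8, 4.4, 7.2, 2.5, 3.4, 5.9; M̄R̄ = 35.6000 / 8 = 4.4500
UCL_MR = D₄·M̄R̄ = 3.267 × 4.4500 = 14.5381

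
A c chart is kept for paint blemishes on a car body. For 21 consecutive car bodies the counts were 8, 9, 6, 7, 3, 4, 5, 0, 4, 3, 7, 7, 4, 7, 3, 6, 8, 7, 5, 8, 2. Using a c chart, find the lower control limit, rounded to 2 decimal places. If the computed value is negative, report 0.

0.00

c̄ = (8 + 9 + 6 + 7 + 3 + 4 + 5 + 0 + 4 + 3 + 7 + 7 + 4 + 7 + 3 + 6 + 8 + 7 + 5 + 8 + 2) / 21 = 113 / 21 = 5.3810
LCL = c̄ − 3√c̄ = 5.3810 − 3 × 2.3197 = -1.5781 → 0 (cannot be negative)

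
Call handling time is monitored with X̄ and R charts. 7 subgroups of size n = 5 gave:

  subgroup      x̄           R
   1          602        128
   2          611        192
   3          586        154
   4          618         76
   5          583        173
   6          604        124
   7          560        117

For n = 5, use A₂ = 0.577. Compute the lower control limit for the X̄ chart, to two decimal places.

X̄̄ = (602 + 611 + 586 + 618 + 583 + 604 + 560) / 7 = 4164.0000 / 7 = 594.8571
R̄ = (128 + 192 + 154 + 76 + 173 + 124 + 117) / 7 = 964.0000 / 7 = 137.7143
LCL = X̄̄ − A₂·R̄ = 594.8571 − 0.577 × 137.7143 = 515.3960

515.40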